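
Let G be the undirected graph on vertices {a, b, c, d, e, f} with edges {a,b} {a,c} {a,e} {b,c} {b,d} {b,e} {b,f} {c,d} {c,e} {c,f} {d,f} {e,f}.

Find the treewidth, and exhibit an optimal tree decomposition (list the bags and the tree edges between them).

The largest bag has 4 vertices, giving width 3; this decomposition certifies tw(G) ≤ 3. On the other hand G contains the 4-clique {b, c, d, f}. A clique must lie in a single bag of any decomposition, so no decomposition can have width below 3. The upper and lower bounds meet at 3, so that is the treewidth.

Treewidth 3.
Bags: B1 = {a, b, c, e}  B2 = {b, c, e, f}  B3 = {b, c, d, f}
Tree: B1–B2, B2–B3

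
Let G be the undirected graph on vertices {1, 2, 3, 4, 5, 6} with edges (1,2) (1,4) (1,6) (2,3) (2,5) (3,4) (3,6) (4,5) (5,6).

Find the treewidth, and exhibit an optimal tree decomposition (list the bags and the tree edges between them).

Each bag holds 4 vertices, so the decomposition has width 3, which upper-bounds the treewidth. For the lower bound: the 4 vertex sets {2,5}, {3,4}, {1}, {6} are disjoint, each induces a connected subgraph, and every pair is joined by at least one edge of G. Contracting each set to a single vertex therefore yields K_{4} as a minor, and since treewidth is minor-monotone, tw(G) ≥ tw(K_{4}) = 3. Hence tw(G) = 3 exactly.

Treewidth 3.
One optimal decomposition is:
Bags: B1 = {1, 2, 3, 5}  B2 = {1, 3, 4, 5}  B3 = {1, 3, 5, 6}
Tree: B1–B2, B2–B3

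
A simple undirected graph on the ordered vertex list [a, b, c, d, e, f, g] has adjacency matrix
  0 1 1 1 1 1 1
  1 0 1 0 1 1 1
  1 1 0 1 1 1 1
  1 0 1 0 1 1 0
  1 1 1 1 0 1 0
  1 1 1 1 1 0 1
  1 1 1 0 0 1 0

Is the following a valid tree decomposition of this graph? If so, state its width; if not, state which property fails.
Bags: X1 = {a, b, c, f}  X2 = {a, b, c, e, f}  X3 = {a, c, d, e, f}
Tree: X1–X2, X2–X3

A tree decomposition must satisfy three properties: every vertex lies in some bag; for every edge, both endpoints lie together in some bag; and for every vertex, the bags containing it form a connected subtree. Here vertex g appears in no bag, so the decomposition is invalid.

No — vertex g appears in no bag.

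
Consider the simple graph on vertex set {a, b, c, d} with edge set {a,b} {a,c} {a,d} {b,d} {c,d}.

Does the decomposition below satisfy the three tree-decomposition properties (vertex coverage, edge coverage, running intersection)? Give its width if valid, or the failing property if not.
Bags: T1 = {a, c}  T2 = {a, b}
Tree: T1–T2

A tree decomposition must satisfy three properties: every vertex lies in some bag; for every edge, both endpoints lie together in some bag; and for every vertex, the bags containing it form a connected subtree. Here vertex d appears in no bag, so the decomposition is invalid.

No — vertex d appears in no bag.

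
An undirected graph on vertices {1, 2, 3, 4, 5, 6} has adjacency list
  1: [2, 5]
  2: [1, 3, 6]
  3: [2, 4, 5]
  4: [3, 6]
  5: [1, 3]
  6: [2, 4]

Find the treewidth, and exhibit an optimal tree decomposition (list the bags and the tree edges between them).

Treewidth 2.
Bags: B1 = {1, 3, 5}  B2 = {1, 2, 3}  B3 = {2, 3, 4}  B4 = {2, 4, 6}
Tree: B1–B2, B2–B3, B3–B4

Each bag holds 3 vertices, so the decomposition has width 2, which upper-bounds the treewidth. For the lower bound, G contains the cycle 5–1–2–3–5, so G is not a forest; only forests have treewidth ≤ 1, hence tw(G) ≥ 2. Hence tw(G) = 2 exactly.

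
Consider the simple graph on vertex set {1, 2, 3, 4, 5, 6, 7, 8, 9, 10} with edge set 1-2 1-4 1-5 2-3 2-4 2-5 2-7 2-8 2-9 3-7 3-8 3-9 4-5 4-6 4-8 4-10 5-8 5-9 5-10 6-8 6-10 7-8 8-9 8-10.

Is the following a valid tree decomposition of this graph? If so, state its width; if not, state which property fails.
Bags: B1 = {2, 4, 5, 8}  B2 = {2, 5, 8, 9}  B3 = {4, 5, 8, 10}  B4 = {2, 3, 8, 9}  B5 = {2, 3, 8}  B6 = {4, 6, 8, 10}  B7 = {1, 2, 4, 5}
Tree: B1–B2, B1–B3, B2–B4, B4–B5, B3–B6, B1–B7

No — vertex 7 appears in no bag.

A tree decomposition must satisfy three properties: every vertex lies in some bag; for every edge, both endpoints lie together in some bag; and for every vertex, the bags containing it form a connected subtree. Here vertex 7 appears in no bag, so the decomposition is invalid.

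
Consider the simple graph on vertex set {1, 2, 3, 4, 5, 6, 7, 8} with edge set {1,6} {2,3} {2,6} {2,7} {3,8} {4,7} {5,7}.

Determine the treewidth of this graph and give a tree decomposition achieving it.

Treewidth 1.
Bags: B1 = {2, 7}  B2 = {2, 6}  B3 = {1, 6}  B4 = {4, 7}  B5 = {2, 3}  B6 = {3, 8}  B7 = {5, 7}
Tree: B1–B2, B2–B3, B1–B4, B1–B5, B5–B6, B4–B7

Each bag holds 2 vertices, so the decomposition has width 1, which upper-bounds the treewidth. Any graph with an edge has treewidth ≥ 1, and G has the edge 7–2. Hence tw(G) = 1 exactly.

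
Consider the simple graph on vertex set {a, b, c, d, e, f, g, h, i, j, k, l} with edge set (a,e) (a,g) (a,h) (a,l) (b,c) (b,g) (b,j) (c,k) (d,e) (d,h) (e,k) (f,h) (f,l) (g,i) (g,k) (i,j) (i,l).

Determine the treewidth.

3

A width-3 tree decomposition is:
Bags: B1 = {d, f, h, l}  B2 = {a, d, h, l}  B3 = {a, d, e, l}  B4 = {a, e, i, l}  B5 = {a, e, g, i}  B6 = {e, g, i, k}  B7 = {g, i, j, k}  B8 = {b, g, j, k}  B9 = {b, c, j, k}
Tree: B1–B2, B2–B3, B3–B4, B4–B5, B5–B6, B6–B7, B7–B8, B8–B9
Every bag has size at most 4, so the width is 4 − 1 = 3 and tw(G) ≤ 3. For the lower bound: the 4 vertex sets {d,f,h}, {l}, {a}, {e,g,i,k} are disjoint, each induces a connected subgraph, and every pair is joined by at least one edge of G. Contracting each set to a single vertex therefore yields K_{4} as a minor, and since treewidth is minor-monotone, tw(G) ≥ tw(K_{4}) = 3. Hence tw(G) = 3 exactly.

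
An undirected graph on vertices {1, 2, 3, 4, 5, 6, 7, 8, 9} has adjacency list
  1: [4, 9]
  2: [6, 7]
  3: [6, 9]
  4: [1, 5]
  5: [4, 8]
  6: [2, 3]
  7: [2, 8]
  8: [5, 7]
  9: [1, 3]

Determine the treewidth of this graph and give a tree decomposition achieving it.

Treewidth 2.
Bags: B1 = {3, 6, 9}  B2 = {1, 6, 9}  B3 = {1, 4, 6}  B4 = {4, 5, 6}  B5 = {5, 6, 8}  B6 = {6, 7, 8}  B7 = {2, 6, 7}
Tree: B1–B2, B2–B3, B3–B4, B4–B5, B5–B6, B6–B7

Every bag has size at most 3, so the width is 3 − 1 = 2 and tw(G) ≤ 2. Since 6–3–9–1–4–5–8–7–2–6 is a cycle in G, G is not acyclic. Forests are exactly the graphs of treewidth ≤ 1, so tw(G) ≥ 2. Hence tw(G) = 2 exactly.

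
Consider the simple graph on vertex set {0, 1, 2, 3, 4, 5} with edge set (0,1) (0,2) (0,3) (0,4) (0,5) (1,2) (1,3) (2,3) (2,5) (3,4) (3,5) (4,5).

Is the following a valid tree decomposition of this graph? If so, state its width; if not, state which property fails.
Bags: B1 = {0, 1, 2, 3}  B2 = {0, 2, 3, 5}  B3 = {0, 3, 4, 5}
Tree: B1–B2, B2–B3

Yes; width 3.

Checking the three conditions: (i) the bags cover all of {0, 1, 2, 3, 4, 5}; (ii) for each edge, some bag contains both endpoints; (iii) the bags containing any fixed vertex form a subtree. All hold, so the decomposition is valid with width 4 − 1 = 3.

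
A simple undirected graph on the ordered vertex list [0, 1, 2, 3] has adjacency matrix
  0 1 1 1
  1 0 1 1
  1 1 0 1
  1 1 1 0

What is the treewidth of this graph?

3

A width-3 tree decomposition is:
Bags: B1 = {0, 1, 2, 3}
Tree: (single bag)
A single bag containing all 4 vertices is trivially a valid decomposition of width 3. Conversely, {0, 1, 2, 3} is a clique of size 4, and the vertices of any clique must share a bag in every tree decomposition; so some bag has ≥ 4 vertices and tw(G) ≥ 3. Combining the bounds, tw(G) = 3.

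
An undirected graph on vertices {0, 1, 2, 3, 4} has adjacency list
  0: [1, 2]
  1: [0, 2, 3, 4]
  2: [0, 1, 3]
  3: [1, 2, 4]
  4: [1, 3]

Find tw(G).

A width-2 tree decomposition is:
Bags: B1 = {1, 2, 3}  B2 = {0, 1, 2}  B3 = {1, 3, 4}
Tree: B1–B2, B1–B3
The largest bag has 3 vertices, giving width 2; this decomposition certifies tw(G) ≤ 2. Conversely, {0, 1, 2} is a clique of size 3, and the vertices of any clique must share a bag in every tree decomposition; so some bag has ≥ 3 vertices and tw(G) ≥ 2. The upper and lower bounds meet at 2, so that is the treewidth.

2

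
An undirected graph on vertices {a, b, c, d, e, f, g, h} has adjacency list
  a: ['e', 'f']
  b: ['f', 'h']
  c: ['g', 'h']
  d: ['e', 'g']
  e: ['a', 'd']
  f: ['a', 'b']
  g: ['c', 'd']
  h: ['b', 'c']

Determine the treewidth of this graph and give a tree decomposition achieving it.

Each bag holds 3 vertices, so the decomposition has width 2, which upper-bounds the treewidth. The edges d–g–c–h–b–f–a–e–d form a cycle, so G is not a tree and its treewidth is at least 2. Hence tw(G) = 2 exactly.

Treewidth 2.
Bags: B1 = {c, d, g}  B2 = {c, d, h}  B3 = {b, d, h}  B4 = {b, d, f}  B5 = {a, d, f}  B6 = {a, d, e}
Tree: B1–B2, B2–B3, B3–B4, B4–B5, B5–B6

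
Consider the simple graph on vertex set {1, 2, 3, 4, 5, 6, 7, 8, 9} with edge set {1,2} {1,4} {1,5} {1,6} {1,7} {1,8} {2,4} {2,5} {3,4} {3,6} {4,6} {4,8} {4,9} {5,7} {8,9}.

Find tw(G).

A width-2 tree decomposition is:
Bags: B1 = {1, 2, 4}  B2 = {1, 4, 6}  B3 = {1, 4, 8}  B4 = {4, 8, 9}  B5 = {1, 2, 5}  B6 = {1, 5, 7}  B7 = {3, 4, 6}
Tree: B1–B2, B1–B3, B3–B4, B1–B5, B5–B6, B2–B7
The largest bag has 3 vertices, giving width 2; this decomposition certifies tw(G) ≤ 2. Conversely, {1, 4, 8} is a clique of size 3, and the vertices of any clique must share a bag in every tree decomposition; so some bag has ≥ 3 vertices and tw(G) ≥ 2. Hence tw(G) = 2 exactly.

2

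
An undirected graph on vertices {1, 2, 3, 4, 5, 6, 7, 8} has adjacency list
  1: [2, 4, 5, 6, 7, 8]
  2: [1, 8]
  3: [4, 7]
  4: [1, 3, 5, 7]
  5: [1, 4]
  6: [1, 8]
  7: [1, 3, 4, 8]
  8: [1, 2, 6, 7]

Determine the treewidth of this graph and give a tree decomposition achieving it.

Every bag has size at most 3, so the width is 3 − 1 = 2 and tw(G) ≤ 2. On the other hand G contains the 3-clique {1, 2, 8}. A clique must lie in a single bag of any decomposition, so no decomposition can have width below 2. Combining the bounds, tw(G) = 2.

Treewidth 2.
One such decomposition:
Bags: B1 = {1, 2, 8}  B2 = {1, 6, 8}  B3 = {1, 7, 8}  B4 = {1, 4, 7}  B5 = {3, 4, 7}  B6 = {1, 4, 5}
Tree: B1–B2, B2–B3, B3–B4, B4–B5, B4–B6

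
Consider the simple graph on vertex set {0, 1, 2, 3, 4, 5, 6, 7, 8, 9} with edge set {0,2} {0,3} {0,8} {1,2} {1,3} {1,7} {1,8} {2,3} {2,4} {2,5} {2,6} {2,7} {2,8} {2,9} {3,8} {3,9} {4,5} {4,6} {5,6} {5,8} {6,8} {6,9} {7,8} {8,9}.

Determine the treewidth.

3

A width-3 tree decomposition is:
Bags: B1 = {2, 3, 8, 9}  B2 = {1, 2, 3, 8}  B3 = {1, 2, 7, 8}  B4 = {2, 6, 8, 9}  B5 = {2, 5, 6, 8}  B6 = {2, 4, 5, 6}  B7 = {0, 2, 3, 8}
Tree: B1–B2, B2–B3, B1–B4, B4–B5, B5–B6, B1–B7
Every bag has size at most 4, so the width is 4 − 1 = 3 and tw(G) ≤ 3. For the lower bound, the 4 vertices {0, 2, 3, 8} are pairwise adjacent, and any tree decomposition puts a clique entirely inside one bag — forcing width ≥ 3. Hence tw(G) = 3 exactly.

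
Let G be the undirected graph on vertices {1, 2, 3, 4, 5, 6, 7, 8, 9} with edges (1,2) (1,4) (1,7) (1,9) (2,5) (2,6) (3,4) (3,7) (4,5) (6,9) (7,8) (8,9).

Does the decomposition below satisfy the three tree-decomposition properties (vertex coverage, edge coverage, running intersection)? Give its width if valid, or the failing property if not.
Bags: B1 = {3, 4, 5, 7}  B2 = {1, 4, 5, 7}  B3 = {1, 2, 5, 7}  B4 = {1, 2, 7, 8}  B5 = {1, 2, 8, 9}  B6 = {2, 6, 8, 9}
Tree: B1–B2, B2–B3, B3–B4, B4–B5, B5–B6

Yes; width 3.

Every vertex of G appears in some bag (union = {1, 2, 3, 4, 5, 6, 7, 8, 9}); every edge is covered by a bag; and for each vertex v the set of bags containing v is connected in the bag tree. The decomposition is therefore valid. The largest bag has 4 vertices, so the width is 3.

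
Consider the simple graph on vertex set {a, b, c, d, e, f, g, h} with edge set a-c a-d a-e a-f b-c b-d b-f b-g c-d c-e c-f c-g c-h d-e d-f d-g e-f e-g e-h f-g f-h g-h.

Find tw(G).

A width-4 tree decomposition is:
Bags: B1 = {b, c, d, f, g}  B2 = {c, d, e, f, g}  B3 = {a, c, d, e, f}  B4 = {c, e, f, g, h}
Tree: B1–B2, B2–B3, B2–B4
Each bag holds 5 vertices, so the decomposition has width 4, which upper-bounds the treewidth. On the other hand G contains the 5-clique {c, d, e, f, g}. A clique must lie in a single bag of any decomposition, so no decomposition can have width below 4. Combining the bounds, tw(G) = 4.

4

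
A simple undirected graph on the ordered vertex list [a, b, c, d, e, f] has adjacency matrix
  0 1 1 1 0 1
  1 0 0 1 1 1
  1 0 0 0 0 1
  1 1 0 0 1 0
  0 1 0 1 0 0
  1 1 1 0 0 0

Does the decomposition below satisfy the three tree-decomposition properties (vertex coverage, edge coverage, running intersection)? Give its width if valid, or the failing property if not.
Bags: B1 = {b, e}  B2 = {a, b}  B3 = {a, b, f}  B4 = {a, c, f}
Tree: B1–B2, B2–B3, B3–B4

No — vertex d appears in no bag.

A tree decomposition must satisfy three properties: every vertex lies in some bag; for every edge, both endpoints lie together in some bag; and for every vertex, the bags containing it form a connected subtree. Here vertex d appears in no bag, so the decomposition is invalid.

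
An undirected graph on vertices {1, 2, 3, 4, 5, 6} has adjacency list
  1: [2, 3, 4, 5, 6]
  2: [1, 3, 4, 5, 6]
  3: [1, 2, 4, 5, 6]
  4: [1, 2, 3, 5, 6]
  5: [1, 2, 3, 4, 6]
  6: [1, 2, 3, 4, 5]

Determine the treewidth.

A width-5 tree decomposition is:
Bags: B1 = {1, 2, 3, 4, 5, 6}
Tree: (single bag)
A single bag containing all 6 vertices is trivially a valid decomposition of width 5. For the lower bound, the 6 vertices {1, 2, 3, 4, 5, 6} are pairwise adjacent, and any tree decomposition puts a clique entirely inside one bag — forcing width ≥ 5. Combining the bounds, tw(G) = 5.

5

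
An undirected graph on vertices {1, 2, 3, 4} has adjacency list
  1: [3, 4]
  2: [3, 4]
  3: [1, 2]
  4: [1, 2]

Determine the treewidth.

A width-2 tree decomposition is:
Bags: B1 = {1, 2, 3}  B2 = {1, 2, 4}
Tree: B1–B2
The largest bag has 3 vertices, giving width 2; this decomposition certifies tw(G) ≤ 2. For the lower bound, G contains the cycle 2–3–1–4–2, so G is not a forest; only forests have treewidth ≤ 1, hence tw(G) ≥ 2. Combining the bounds, tw(G) = 2.

2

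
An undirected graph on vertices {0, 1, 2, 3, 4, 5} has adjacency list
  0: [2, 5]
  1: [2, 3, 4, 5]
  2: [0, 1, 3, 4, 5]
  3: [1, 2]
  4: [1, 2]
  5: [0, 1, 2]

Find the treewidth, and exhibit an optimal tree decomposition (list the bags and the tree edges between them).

The largest bag has 3 vertices, giving width 2; this decomposition certifies tw(G) ≤ 2. On the other hand G contains the 3-clique {0, 2, 5}. A clique must lie in a single bag of any decomposition, so no decomposition can have width below 2. Therefore the treewidth is 2.

Treewidth 2.
One optimal decomposition is:
Bags: B1 = {1, 2, 5}  B2 = {1, 2, 3}  B3 = {1, 2, 4}  B4 = {0, 2, 5}
Tree: B1–B2, B1–B3, B1–B4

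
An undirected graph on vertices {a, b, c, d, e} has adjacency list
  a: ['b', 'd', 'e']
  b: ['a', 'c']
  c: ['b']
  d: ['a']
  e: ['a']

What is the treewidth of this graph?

A width-1 tree decomposition is:
Bags: B1 = {a, b}  B2 = {b, c}  B3 = {a, d}  B4 = {a, e}
Tree: B1–B2, B1–B3, B1–B4
The largest bag has 2 vertices, giving width 1; this decomposition certifies tw(G) ≤ 1. Any graph with an edge has treewidth ≥ 1, and G has the edge a–b. Therefore the treewidth is 1.

1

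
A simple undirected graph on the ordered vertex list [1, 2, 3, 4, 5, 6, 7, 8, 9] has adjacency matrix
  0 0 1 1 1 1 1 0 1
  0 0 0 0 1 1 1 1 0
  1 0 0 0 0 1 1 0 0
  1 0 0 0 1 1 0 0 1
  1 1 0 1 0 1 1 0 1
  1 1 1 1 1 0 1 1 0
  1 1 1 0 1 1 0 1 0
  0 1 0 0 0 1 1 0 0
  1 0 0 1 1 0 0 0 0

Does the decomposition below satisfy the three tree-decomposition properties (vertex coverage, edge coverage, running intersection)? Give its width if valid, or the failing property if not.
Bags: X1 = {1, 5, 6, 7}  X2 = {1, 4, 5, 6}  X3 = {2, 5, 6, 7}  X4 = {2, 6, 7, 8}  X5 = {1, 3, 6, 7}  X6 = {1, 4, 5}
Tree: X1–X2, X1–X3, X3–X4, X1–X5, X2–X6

No — vertex 9 appears in no bag.

A tree decomposition must satisfy three properties: every vertex lies in some bag; for every edge, both endpoints lie together in some bag; and for every vertex, the bags containing it form a connected subtree. Here vertex 9 appears in no bag, so the decomposition is invalid.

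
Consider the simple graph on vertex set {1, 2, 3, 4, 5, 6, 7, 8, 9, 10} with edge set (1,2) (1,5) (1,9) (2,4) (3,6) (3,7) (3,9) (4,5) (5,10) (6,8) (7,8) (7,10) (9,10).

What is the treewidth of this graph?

A width-2 tree decomposition is:
Bags: B1 = {6, 7, 8}  B2 = {3, 6, 7}  B3 = {3, 7, 10}  B4 = {3, 9, 10}  B5 = {5, 9, 10}  B6 = {1, 5, 9}  B7 = {1, 4, 5}  B8 = {1, 2, 4}
Tree: B1–B2, B2–B3, B3–B4, B4–B5, B5–B6, B6–B7, B7–B8
Each bag holds 3 vertices, so the decomposition has width 2, which upper-bounds the treewidth. For the lower bound, G contains the cycle 8–6–3–7–8, so G is not a forest; only forests have treewidth ≤ 1, hence tw(G) ≥ 2. The upper and lower bounds meet at 2, so that is the treewidth.

2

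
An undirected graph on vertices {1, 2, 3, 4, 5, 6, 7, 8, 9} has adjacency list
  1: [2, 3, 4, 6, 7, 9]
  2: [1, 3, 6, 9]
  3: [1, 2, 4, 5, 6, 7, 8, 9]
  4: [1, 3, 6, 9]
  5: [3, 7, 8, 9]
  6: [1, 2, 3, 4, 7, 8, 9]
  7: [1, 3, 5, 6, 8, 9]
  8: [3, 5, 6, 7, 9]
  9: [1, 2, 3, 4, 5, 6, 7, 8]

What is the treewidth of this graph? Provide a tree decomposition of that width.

Treewidth 4.
Bags: B1 = {3, 6, 7, 8, 9}  B2 = {1, 3, 6, 7, 9}  B3 = {1, 3, 4, 6, 9}  B4 = {1, 2, 3, 6, 9}  B5 = {3, 5, 7, 8, 9}
Tree: B1–B2, B2–B3, B2–B4, B1–B5

The largest bag has 5 vertices, giving width 4; this decomposition certifies tw(G) ≤ 4. For the lower bound, the 5 vertices {3, 5, 7, 8, 9} are pairwise adjacent, and any tree decomposition puts a clique entirely inside one bag — forcing width ≥ 4. Combining the bounds, tw(G) = 4.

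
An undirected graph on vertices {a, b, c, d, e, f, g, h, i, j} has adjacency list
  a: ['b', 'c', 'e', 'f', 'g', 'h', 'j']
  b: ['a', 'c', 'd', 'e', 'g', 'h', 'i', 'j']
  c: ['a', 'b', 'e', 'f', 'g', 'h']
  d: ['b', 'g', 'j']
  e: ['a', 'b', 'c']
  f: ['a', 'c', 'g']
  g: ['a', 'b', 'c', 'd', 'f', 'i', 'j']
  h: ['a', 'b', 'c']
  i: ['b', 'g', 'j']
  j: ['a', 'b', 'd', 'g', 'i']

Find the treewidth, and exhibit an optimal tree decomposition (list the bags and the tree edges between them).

Treewidth 3.
One such decomposition:
Bags: B1 = {a, b, c, g}  B2 = {a, b, c, e}  B3 = {a, b, g, j}  B4 = {b, d, g, j}  B5 = {a, c, f, g}  B6 = {b, g, i, j}  B7 = {a, b, c, h}
Tree: B1–B2, B1–B3, B3–B4, B1–B5, B4–B6, B2–B7

Every bag has size at most 4, so the width is 4 − 1 = 3 and tw(G) ≤ 3. On the other hand G contains the 4-clique {a, c, f, g}. A clique must lie in a single bag of any decomposition, so no decomposition can have width below 3. The upper and lower bounds meet at 3, so that is the treewidth.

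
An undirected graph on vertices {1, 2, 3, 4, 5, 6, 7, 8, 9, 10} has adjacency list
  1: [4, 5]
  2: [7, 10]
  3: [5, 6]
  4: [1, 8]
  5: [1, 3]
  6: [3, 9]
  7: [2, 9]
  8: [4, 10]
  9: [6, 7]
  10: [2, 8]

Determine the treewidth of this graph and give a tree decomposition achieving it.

Each bag holds 3 vertices, so the decomposition has width 2, which upper-bounds the treewidth. Since 4–1–5–3–6–9–7–2–10–8–4 is a cycle in G, G is not acyclic. Forests are exactly the graphs of treewidth ≤ 1, so tw(G) ≥ 2. The upper and lower bounds meet at 2, so that is the treewidth.

Treewidth 2.
One optimal decomposition is:
Bags: B1 = {1, 4, 5}  B2 = {3, 4, 5}  B3 = {3, 4, 6}  B4 = {4, 6, 9}  B5 = {4, 7, 9}  B6 = {2, 4, 7}  B7 = {2, 4, 10}  B8 = {4, 8, 10}
Tree: B1–B2, B2–B3, B3–B4, B4–B5, B5–B6, B6–B7, B7–B8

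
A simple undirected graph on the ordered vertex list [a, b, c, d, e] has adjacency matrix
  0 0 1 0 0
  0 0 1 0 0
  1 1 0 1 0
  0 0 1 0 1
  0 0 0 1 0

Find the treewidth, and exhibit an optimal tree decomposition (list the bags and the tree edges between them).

Each bag holds 2 vertices, so the decomposition has width 1, which upper-bounds the treewidth. Since G has at least one edge (e.g. b–c), it is not an edgeless graph, so tw(G) ≥ 1. Therefore the treewidth is 1.

Treewidth 1.
Bags: B1 = {b, c}  B2 = {c, d}  B3 = {d, e}  B4 = {a, c}
Tree: B1–B2, B2–B3, B2–B4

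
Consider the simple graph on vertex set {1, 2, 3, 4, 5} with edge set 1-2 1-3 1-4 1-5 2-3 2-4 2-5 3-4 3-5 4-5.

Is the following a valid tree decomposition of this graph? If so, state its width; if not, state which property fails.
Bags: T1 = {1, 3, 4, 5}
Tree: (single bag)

No — vertex 2 appears in no bag.

A tree decomposition must satisfy three properties: every vertex lies in some bag; for every edge, both endpoints lie together in some bag; and for every vertex, the bags containing it form a connected subtree. Here vertex 2 appears in no bag, so the decomposition is invalid.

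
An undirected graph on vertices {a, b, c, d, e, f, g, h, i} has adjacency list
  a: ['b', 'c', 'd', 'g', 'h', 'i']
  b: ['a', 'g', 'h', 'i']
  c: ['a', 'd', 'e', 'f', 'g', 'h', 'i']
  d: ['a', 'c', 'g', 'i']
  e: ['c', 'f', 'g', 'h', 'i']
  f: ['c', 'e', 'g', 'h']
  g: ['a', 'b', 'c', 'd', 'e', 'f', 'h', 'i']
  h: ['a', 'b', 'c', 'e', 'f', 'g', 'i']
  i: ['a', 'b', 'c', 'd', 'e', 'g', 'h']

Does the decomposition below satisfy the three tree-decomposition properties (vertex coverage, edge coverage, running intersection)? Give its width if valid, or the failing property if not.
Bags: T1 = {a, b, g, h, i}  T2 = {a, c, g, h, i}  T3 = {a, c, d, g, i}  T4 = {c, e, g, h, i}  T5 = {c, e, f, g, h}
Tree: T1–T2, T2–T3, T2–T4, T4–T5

Yes; width 4.

Checking the three conditions: (i) the bags cover all of {a, b, c, d, e, f, g, h, i}; (ii) for each edge, some bag contains both endpoints; (iii) the bags containing any fixed vertex form a subtree. All hold, so the decomposition is valid with width 5 − 1 = 4.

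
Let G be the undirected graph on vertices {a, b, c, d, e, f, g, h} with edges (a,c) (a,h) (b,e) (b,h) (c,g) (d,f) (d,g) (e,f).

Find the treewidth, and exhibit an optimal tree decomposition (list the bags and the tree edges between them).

The largest bag has 3 vertices, giving width 2; this decomposition certifies tw(G) ≤ 2. Since e–b–h–a–c–g–d–f–e is a cycle in G, G is not acyclic. Forests are exactly the graphs of treewidth ≤ 1, so tw(G) ≥ 2. Hence tw(G) = 2 exactly.

Treewidth 2.
One optimal decomposition is:
Bags: B1 = {b, e, h}  B2 = {a, e, h}  B3 = {a, c, e}  B4 = {c, e, g}  B5 = {d, e, g}  B6 = {d, e, f}
Tree: B1–B2, B2–B3, B3–B4, B4–B5, B5–B6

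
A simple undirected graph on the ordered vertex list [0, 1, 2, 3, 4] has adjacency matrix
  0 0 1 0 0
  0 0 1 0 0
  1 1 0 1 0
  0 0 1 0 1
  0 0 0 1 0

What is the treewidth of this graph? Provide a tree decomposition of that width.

Each bag holds 2 vertices, so the decomposition has width 1, which upper-bounds the treewidth. Any graph with an edge has treewidth ≥ 1, and G has the edge 2–1. Hence tw(G) = 1 exactly.

Treewidth 1.
One such decomposition:
Bags: B1 = {1, 2}  B2 = {2, 3}  B3 = {3, 4}  B4 = {0, 2}
Tree: B1–B2, B2–B3, B1–B4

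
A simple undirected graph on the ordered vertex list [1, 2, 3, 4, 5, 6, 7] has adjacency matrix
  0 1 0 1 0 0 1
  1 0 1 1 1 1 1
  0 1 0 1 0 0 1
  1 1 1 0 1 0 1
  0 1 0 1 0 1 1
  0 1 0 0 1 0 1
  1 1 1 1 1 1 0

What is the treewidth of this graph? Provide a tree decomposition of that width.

Treewidth 3.
Bags: B1 = {2, 4, 5, 7}  B2 = {1, 2, 4, 7}  B3 = {2, 3, 4, 7}  B4 = {2, 5, 6, 7}
Tree: B1–B2, B2–B3, B1–B4

Every bag has size at most 4, so the width is 4 − 1 = 3 and tw(G) ≤ 3. Conversely, {1, 2, 4, 7} is a clique of size 4, and the vertices of any clique must share a bag in every tree decomposition; so some bag has ≥ 4 vertices and tw(G) ≥ 3. The upper and lower bounds meet at 3, so that is the treewidth.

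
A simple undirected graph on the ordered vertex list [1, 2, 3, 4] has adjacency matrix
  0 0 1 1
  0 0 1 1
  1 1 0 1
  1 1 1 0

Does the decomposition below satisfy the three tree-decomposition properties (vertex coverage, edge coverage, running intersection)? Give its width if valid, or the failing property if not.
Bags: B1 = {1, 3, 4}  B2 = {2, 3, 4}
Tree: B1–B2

Yes; width 2.

Checking the three conditions: (i) the bags cover all of {1, 2, 3, 4}; (ii) for each edge, some bag contains both endpoints; (iii) the bags containing any fixed vertex form a subtree. All hold, so the decomposition is valid with width 3 − 1 = 2.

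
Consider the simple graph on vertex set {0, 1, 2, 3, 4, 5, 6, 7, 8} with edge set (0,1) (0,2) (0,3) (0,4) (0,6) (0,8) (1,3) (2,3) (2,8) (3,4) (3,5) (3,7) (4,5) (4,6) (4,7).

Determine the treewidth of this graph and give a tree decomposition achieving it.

Treewidth 2.
One optimal decomposition is:
Bags: B1 = {0, 3, 4}  B2 = {3, 4, 7}  B3 = {3, 4, 5}  B4 = {0, 2, 3}  B5 = {0, 1, 3}  B6 = {0, 2, 8}  B7 = {0, 4, 6}
Tree: B1–B2, B1–B3, B1–B4, B1–B5, B4–B6, B1–B7

The largest bag has 3 vertices, giving width 2; this decomposition certifies tw(G) ≤ 2. On the other hand G contains the 3-clique {0, 2, 8}. A clique must lie in a single bag of any decomposition, so no decomposition can have width below 2. Therefore the treewidth is 2.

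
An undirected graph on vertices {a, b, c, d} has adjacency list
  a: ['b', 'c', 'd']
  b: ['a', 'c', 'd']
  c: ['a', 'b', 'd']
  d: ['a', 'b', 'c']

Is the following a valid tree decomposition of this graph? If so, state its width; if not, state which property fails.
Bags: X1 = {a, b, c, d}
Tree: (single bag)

Yes; width 3.

Vertex coverage: the bags together contain {a, b, c, d}, the full vertex set. Edge coverage: each edge of G has both endpoints in at least one bag. Running intersection: for every vertex, the bags containing it form a connected subtree. All three properties hold, so this is a valid tree decomposition of width max|bag| − 1 = 3, and hence tw(G) ≤ 3.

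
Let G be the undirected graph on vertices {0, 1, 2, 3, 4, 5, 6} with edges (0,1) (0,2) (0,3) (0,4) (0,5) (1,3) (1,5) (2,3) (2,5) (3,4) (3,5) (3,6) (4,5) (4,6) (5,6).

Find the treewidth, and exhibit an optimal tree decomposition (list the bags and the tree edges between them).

Treewidth 3.
One optimal decomposition is:
Bags: B1 = {0, 3, 4, 5}  B2 = {0, 1, 3, 5}  B3 = {0, 2, 3, 5}  B4 = {3, 4, 5, 6}
Tree: B1–B2, B2–B3, B1–B4

The largest bag has 4 vertices, giving width 3; this decomposition certifies tw(G) ≤ 3. Conversely, {0, 1, 3, 5} is a clique of size 4, and the vertices of any clique must share a bag in every tree decomposition; so some bag has ≥ 4 vertices and tw(G) ≥ 3. Therefore the treewidth is 3.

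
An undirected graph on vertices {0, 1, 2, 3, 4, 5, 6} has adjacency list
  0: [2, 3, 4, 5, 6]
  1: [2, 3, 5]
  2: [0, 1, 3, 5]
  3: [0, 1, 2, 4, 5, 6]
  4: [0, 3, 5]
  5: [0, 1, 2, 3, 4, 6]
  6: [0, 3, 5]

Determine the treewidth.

A width-3 tree decomposition is:
Bags: B1 = {1, 2, 3, 5}  B2 = {0, 2, 3, 5}  B3 = {0, 3, 4, 5}  B4 = {0, 3, 5, 6}
Tree: B1–B2, B2–B3, B2–B4
Each bag holds 4 vertices, so the decomposition has width 3, which upper-bounds the treewidth. Conversely, {0, 2, 3, 5} is a clique of size 4, and the vertices of any clique must share a bag in every tree decomposition; so some bag has ≥ 4 vertices and tw(G) ≥ 3. The upper and lower bounds meet at 3, so that is the treewidth.

3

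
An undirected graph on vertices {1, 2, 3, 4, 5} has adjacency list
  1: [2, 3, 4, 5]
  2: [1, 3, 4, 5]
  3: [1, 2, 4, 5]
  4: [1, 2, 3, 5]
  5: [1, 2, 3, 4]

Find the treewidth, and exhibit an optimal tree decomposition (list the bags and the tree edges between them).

With just one bag of size 5, the width is 5 − 1 = 4, so tw(G) ≤ 4. For the lower bound, the 5 vertices {1, 2, 3, 4, 5} are pairwise adjacent, and any tree decomposition puts a clique entirely inside one bag — forcing width ≥ 4. Combining the bounds, tw(G) = 4.

Treewidth 4.
One such decomposition:
Bags: B1 = {1, 2, 3, 4, 5}
Tree: (single bag)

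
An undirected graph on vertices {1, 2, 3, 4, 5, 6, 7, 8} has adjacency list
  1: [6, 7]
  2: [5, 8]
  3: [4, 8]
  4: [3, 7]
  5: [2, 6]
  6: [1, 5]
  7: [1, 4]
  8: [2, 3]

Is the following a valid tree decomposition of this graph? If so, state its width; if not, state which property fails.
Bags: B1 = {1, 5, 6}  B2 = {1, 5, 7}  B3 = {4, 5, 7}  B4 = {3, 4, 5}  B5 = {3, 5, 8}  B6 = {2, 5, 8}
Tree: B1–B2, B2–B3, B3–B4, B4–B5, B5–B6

Every vertex of G appears in some bag (union = {1, 2, 3, 4, 5, 6, 7, 8}); every edge is covered by a bag; and for each vertex v the set of bags containing v is connected in the bag tree. The decomposition is therefore valid. The largest bag has 3 vertices, so the width is 2.

Yes; width 2.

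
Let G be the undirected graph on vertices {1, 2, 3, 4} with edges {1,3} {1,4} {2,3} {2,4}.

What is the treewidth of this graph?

2

A width-2 tree decomposition is:
Bags: B1 = {1, 2, 3}  B2 = {1, 2, 4}
Tree: B1–B2
Each bag holds 3 vertices, so the decomposition has width 2, which upper-bounds the treewidth. For the lower bound, G contains the cycle 2–3–1–4–2, so G is not a forest; only forests have treewidth ≤ 1, hence tw(G) ≥ 2. The upper and lower bounds meet at 2, so that is the treewidth.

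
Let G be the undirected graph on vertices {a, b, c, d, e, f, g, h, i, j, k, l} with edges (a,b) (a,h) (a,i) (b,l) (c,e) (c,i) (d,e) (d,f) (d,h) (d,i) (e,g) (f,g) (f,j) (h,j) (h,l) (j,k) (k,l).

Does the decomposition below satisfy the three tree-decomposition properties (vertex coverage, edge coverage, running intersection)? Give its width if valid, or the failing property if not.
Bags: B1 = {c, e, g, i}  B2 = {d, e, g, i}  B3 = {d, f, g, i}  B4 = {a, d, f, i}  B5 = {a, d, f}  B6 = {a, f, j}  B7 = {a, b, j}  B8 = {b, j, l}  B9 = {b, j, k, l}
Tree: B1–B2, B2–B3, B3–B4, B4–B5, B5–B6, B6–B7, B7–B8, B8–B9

No — vertex h appears in no bag.

A tree decomposition must satisfy three properties: every vertex lies in some bag; for every edge, both endpoints lie together in some bag; and for every vertex, the bags containing it form a connected subtree. Here vertex h appears in no bag, so the decomposition is invalid.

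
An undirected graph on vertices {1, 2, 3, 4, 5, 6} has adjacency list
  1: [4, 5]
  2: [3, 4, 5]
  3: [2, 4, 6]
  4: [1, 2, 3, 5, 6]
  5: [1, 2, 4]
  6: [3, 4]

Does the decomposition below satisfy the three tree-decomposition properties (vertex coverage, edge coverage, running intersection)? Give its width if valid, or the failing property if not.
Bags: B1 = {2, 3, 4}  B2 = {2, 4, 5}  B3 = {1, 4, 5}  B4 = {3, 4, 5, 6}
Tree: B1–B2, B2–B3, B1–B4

A tree decomposition must satisfy three properties: every vertex lies in some bag; for every edge, both endpoints lie together in some bag; and for every vertex, the bags containing it form a connected subtree. Here bags containing vertex 5 are not connected in the tree, so the decomposition is invalid.

No — bags containing vertex 5 are not connected in the tree.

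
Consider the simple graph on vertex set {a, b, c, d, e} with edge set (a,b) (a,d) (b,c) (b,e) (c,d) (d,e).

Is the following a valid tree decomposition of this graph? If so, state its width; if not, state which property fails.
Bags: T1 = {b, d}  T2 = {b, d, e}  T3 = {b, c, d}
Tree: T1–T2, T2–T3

No — vertex a appears in no bag.

A tree decomposition must satisfy three properties: every vertex lies in some bag; for every edge, both endpoints lie together in some bag; and for every vertex, the bags containing it form a connected subtree. Here vertex a appears in no bag, so the decomposition is invalid.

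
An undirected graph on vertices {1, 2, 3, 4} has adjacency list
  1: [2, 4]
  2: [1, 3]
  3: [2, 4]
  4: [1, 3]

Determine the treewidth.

A width-2 tree decomposition is:
Bags: B1 = {1, 2, 3}  B2 = {1, 3, 4}
Tree: B1–B2
Every bag has size at most 3, so the width is 3 − 1 = 2 and tw(G) ≤ 2. Since 1–2–3–4–1 is a cycle in G, G is not acyclic. Forests are exactly the graphs of treewidth ≤ 1, so tw(G) ≥ 2. Hence tw(G) = 2 exactly.

2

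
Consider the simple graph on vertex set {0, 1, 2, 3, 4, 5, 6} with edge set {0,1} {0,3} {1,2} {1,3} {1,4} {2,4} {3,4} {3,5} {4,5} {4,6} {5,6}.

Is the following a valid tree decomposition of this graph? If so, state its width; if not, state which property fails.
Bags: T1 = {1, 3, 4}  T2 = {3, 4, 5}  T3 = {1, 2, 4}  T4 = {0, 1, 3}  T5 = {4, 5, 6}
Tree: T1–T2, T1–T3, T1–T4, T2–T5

Vertex coverage: the bags together contain {0, 1, 2, 3, 4, 5, 6}, the full vertex set. Edge coverage: each edge of G has both endpoints in at least one bag. Running intersection: for every vertex, the bags containing it form a connected subtree. All three properties hold, so this is a valid tree decomposition of width max|bag| − 1 = 2, and hence tw(G) ≤ 2.

Yes; width 2.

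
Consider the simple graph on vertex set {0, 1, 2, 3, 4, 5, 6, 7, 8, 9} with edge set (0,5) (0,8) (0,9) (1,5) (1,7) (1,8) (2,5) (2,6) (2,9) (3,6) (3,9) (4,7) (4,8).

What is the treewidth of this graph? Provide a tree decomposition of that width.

Every bag has size at most 3, so the width is 3 − 1 = 2 and tw(G) ≤ 2. For the lower bound, G contains the cycle 6–3–9–2–6, so G is not a forest; only forests have treewidth ≤ 1, hence tw(G) ≥ 2. The upper and lower bounds meet at 2, so that is the treewidth.

Treewidth 2.
Bags: B1 = {2, 3, 6}  B2 = {2, 3, 9}  B3 = {2, 5, 9}  B4 = {0, 5, 9}  B5 = {0, 1, 5}  B6 = {0, 1, 8}  B7 = {1, 7, 8}  B8 = {4, 7, 8}
Tree: B1–B2, B2–B3, B3–B4, B4–B5, B5–B6, B6–B7, B7–B8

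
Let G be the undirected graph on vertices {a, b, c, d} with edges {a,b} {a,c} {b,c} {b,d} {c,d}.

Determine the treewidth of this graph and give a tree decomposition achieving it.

Treewidth 2.
One such decomposition:
Bags: B1 = {a, b, c}  B2 = {b, c, d}
Tree: B1–B2

Every bag has size at most 3, so the width is 3 − 1 = 2 and tw(G) ≤ 2. For the lower bound, the 3 vertices {b, c, d} are pairwise adjacent, and any tree decomposition puts a clique entirely inside one bag — forcing width ≥ 2. Combining the bounds, tw(G) = 2.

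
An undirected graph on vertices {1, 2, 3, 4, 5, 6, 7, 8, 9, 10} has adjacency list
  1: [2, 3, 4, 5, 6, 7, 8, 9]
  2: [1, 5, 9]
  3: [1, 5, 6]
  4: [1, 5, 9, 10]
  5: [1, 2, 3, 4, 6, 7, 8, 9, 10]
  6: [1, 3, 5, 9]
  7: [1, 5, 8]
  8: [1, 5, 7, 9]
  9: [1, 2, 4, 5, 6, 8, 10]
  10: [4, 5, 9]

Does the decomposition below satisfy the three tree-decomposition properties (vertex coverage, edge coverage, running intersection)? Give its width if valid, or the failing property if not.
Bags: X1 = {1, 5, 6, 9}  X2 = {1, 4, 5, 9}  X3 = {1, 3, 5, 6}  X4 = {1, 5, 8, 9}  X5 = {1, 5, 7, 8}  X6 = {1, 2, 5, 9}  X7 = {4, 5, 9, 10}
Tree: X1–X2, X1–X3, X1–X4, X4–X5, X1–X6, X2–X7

Yes; width 3.

Vertex coverage: the bags together contain {1, 2, 3, 4, 5, 6, 7, 8, 9, 10}, the full vertex set. Edge coverage: each edge of G has both endpoints in at least one bag. Running intersection: for every vertex, the bags containing it form a connected subtree. All three properties hold, so this is a valid tree decomposition of width max|bag| − 1 = 3, and hence tw(G) ≤ 3.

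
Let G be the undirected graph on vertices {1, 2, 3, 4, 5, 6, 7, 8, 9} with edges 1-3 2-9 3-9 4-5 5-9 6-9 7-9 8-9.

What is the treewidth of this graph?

A width-1 tree decomposition is:
Bags: B1 = {6, 9}  B2 = {3, 9}  B3 = {8, 9}  B4 = {1, 3}  B5 = {5, 9}  B6 = {2, 9}  B7 = {4, 5}  B8 = {7, 9}
Tree: B1–B2, B2–B3, B2–B4, B2–B5, B1–B6, B5–B7, B6–B8
Every bag has size at most 2, so the width is 2 − 1 = 1 and tw(G) ≤ 1. Since G has at least one edge (e.g. 6–9), it is not an edgeless graph, so tw(G) ≥ 1. Hence tw(G) = 1 exactly.

1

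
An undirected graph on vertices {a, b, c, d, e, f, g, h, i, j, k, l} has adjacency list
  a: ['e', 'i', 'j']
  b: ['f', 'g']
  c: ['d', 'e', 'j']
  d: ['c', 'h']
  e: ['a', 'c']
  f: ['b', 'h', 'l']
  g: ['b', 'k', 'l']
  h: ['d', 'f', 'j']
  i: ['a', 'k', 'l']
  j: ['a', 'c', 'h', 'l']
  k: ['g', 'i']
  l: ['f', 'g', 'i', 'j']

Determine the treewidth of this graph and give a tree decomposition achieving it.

The largest bag has 4 vertices, giving width 3; this decomposition certifies tw(G) ≤ 3. For the lower bound: the 4 vertex sets {b,g,k}, {f}, {l}, {a,h,i,j} are disjoint, each induces a connected subgraph, and every pair is joined by at least one edge of G. Contracting each set to a single vertex therefore yields K_{4} as a minor, and since treewidth is minor-monotone, tw(G) ≥ tw(K_{4}) = 3. The upper and lower bounds meet at 3, so that is the treewidth.

Treewidth 3.
Bags: B1 = {b, f, g, k}  B2 = {f, g, k, l}  B3 = {f, i, k, l}  B4 = {f, h, i, l}  B5 = {h, i, j, l}  B6 = {a, h, i, j}  B7 = {a, d, h, j}  B8 = {a, c, d, j}  B9 = {a, c, d, e}
Tree: B1–B2, B2–B3, B3–B4, B4–B5, B5–B6, B6–B7, B7–B8, B8–B9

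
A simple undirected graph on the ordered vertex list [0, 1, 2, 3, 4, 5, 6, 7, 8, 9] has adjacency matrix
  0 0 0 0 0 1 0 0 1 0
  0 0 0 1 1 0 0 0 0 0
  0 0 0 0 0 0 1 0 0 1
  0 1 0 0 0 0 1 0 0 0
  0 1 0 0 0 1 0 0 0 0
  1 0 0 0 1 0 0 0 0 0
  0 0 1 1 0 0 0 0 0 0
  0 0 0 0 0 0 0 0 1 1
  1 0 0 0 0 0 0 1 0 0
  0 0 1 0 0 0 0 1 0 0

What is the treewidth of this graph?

A width-2 tree decomposition is:
Bags: B1 = {2, 3, 6}  B2 = {2, 3, 9}  B3 = {3, 7, 9}  B4 = {3, 7, 8}  B5 = {0, 3, 8}  B6 = {0, 3, 5}  B7 = {3, 4, 5}  B8 = {1, 3, 4}
Tree: B1–B2, B2–B3, B3–B4, B4–B5, B5–B6, B6–B7, B7–B8
Each bag holds 3 vertices, so the decomposition has width 2, which upper-bounds the treewidth. The edges 3–6–2–9–7–8–0–5–4–1–3 form a cycle, so G is not a tree and its treewidth is at least 2. Therefore the treewidth is 2.

2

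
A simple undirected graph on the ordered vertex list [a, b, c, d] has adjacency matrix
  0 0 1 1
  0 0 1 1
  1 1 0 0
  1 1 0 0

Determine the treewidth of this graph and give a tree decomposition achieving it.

Treewidth 2.
One optimal decomposition is:
Bags: B1 = {b, c, d}  B2 = {a, c, d}
Tree: B1–B2

Each bag holds 3 vertices, so the decomposition has width 2, which upper-bounds the treewidth. For the lower bound, G contains the cycle d–b–c–a–d, so G is not a forest; only forests have treewidth ≤ 1, hence tw(G) ≥ 2. Combining the bounds, tw(G) = 2.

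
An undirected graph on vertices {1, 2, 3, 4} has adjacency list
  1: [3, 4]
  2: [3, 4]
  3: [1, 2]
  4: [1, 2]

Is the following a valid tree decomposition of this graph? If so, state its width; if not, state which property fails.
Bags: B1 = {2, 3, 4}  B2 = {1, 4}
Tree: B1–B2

A tree decomposition must satisfy three properties: every vertex lies in some bag; for every edge, both endpoints lie together in some bag; and for every vertex, the bags containing it form a connected subtree. Here edge (3,1) lies in no bag, so the decomposition is invalid.

No — edge (3,1) lies in no bag.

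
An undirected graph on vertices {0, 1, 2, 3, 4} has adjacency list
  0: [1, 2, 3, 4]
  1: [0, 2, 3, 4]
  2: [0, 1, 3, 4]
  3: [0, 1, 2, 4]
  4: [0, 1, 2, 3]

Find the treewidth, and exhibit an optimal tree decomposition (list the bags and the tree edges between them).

With just one bag of size 5, the width is 5 − 1 = 4, so tw(G) ≤ 4. Conversely, {0, 1, 2, 3, 4} is a clique of size 5, and the vertices of any clique must share a bag in every tree decomposition; so some bag has ≥ 5 vertices and tw(G) ≥ 4. Hence tw(G) = 4 exactly.

Treewidth 4.
Bags: B1 = {0, 1, 2, 3, 4}
Tree: (single bag)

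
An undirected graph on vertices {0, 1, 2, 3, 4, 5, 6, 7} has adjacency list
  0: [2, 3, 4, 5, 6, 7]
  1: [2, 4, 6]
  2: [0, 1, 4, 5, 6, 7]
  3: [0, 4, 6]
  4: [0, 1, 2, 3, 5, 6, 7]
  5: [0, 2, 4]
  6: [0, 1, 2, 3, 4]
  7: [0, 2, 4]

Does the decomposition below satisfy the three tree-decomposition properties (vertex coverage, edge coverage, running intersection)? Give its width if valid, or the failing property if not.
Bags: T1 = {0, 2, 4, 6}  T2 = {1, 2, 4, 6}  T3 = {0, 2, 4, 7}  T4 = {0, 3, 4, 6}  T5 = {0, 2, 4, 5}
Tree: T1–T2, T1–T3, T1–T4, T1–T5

Checking the three conditions: (i) the bags cover all of {0, 1, 2, 3, 4, 5, 6, 7}; (ii) for each edge, some bag contains both endpoints; (iii) the bags containing any fixed vertex form a subtree. All hold, so the decomposition is valid with width 4 − 1 = 3.

Yes; width 3.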